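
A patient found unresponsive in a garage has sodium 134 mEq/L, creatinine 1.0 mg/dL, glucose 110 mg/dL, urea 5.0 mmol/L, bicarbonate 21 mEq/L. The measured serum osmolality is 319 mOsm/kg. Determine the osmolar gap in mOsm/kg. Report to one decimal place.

Calculated osmolality = 2·Na + glucose/18 + urea
= 2·134 + 110/18 + 5
= 268 + 6.11 + 5
= 279.11 mOsm/kg ≈ 279.1 mOsm/kg
Osmolar gap = measured − calculated = 319 − 279.1 = 39.9 mOsm/kg

39.9 mOsm/kg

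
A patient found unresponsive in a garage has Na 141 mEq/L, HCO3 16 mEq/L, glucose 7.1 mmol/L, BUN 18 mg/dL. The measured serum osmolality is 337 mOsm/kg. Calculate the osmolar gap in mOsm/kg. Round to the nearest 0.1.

Calculated osmolality = 2·Na + glucose + BUN/2.8
= 2·141 + 7.1 + 18/2.8
= 282 + 7.10 + 6.43
= 295.53 mOsm/kg ≈ 295.5 mOsm/kg
Osmolar gap = measured − calculated = 337 − 295.5 = 41.5 mOsm/kg

41.5 mOsm/kg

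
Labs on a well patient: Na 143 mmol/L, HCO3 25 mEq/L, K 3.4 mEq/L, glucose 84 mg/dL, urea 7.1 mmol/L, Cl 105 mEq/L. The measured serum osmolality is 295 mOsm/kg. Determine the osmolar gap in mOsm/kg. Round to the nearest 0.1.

-2.8 mOsm/kg

Calculated osmolality = 2·Na + glucose/18 + urea
= 2·143 + 84/18 + 7.1
= 286 + 4.67 + 7.10
= 297.77 mOsm/kg ≈ 297.8 mOsm/kg
Osmolar gap = measured − calculated = 295 − 297.8 = -2.8 mOsm/kg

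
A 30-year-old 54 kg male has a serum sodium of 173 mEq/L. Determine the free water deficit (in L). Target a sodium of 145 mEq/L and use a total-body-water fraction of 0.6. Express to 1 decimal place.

TBW = 0.6 · 54 = 32.4 L
Free water deficit = TBW · (Na/145 − 1)
= 32.4 · (173/145 − 1)
= 32.4 · 0.1931
= 6.26 L

6.3 L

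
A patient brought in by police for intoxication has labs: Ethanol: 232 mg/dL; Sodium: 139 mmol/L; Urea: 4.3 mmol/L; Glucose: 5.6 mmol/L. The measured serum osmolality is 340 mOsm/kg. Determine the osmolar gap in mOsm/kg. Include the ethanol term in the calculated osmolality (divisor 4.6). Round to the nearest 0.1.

Calculated osmolality = 2·Na + glucose + urea + ethanol/4.6
= 2·139 + 5.6 + 4.3 + 232/4.6
= 278 + 5.60 + 4.30 + 50.43
= 338.33 mOsm/kg ≈ 338.3 mOsm/kg
Osmolar gap = measured − calculated = 340 − 338.3 = 1.7 mOsm/kg

1.7 mOsm/kg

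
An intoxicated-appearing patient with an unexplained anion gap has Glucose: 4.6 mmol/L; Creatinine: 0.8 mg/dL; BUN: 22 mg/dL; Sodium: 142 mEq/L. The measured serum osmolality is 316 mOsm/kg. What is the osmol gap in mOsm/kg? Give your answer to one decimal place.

Calculated osmolality = 2·Na + glucose + BUN/2.8
= 2·142 + 4.6 + 22/2.8
= 284 + 4.60 + 7.86
= 296.46 mOsm/kg ≈ 296.5 mOsm/kg
Osmolar gap = measured − calculated = 316 − 296.5 = 19.5 mOsm/kg

19.5 mOsm/kg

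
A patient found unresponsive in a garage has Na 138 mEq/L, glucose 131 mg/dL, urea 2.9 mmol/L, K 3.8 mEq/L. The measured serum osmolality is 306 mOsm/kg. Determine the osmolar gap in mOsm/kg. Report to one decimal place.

19.8 mOsm/kg

Calculated osmolality = 2·Na + glucose/18 + urea
= 2·138 + 131/18 + 2.9
= 276 + 7.28 + 2.90
= 286.18 mOsm/kg ≈ 286.2 mOsm/kg
Osmolar gap = measured − calculated = 306 − 286.2 = 19.8 mOsm/kg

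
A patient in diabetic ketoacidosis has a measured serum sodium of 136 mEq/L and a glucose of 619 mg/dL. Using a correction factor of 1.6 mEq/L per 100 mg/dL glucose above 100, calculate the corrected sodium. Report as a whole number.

Corrected Na = measured Na + 1.6 · (glucose − 100)/100
= 136 + 1.6 · (619 − 100)/100
= 136 + 8.3
= 144.3 mEq/L

144 mEq/L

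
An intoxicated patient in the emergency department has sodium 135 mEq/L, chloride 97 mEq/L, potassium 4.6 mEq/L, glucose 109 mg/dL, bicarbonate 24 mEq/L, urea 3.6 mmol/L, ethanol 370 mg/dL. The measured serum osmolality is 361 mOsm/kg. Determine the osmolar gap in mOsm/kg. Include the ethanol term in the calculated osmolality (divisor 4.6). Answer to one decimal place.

Calculated osmolality = 2·Na + glucose/18 + urea + ethanol/4.6
= 2·135 + 109/18 + 3.6 + 370/4.6
= 270 + 6.06 + 3.60 + 80.43
= 360.09 mOsm/kg ≈ 360.1 mOsm/kg
Osmolar gap = measured − calculated = 361 − 360.1 = 0.9 mOsm/kg

0.9 mOsm/kg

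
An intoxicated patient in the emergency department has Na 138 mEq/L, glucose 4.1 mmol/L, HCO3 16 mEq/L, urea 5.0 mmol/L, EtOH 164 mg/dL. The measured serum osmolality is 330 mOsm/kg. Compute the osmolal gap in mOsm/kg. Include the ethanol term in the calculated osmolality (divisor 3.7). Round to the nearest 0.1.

0.6 mOsm/kg

Calculated osmolality = 2·Na + glucose + urea + ethanol/3.7
= 2·138 + 4.1 + 5 + 164/3.7
= 276 + 4.10 + 5 + 44.32
= 329.42 mOsm/kg ≈ 329.4 mOsm/kg
Osmolar gap = measured − calculated = 330 − 329.4 = 0.6 mOsm/kg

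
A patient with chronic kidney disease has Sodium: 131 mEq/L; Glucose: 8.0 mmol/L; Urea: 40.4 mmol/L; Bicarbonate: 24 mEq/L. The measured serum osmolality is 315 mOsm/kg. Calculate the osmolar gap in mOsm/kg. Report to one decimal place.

4.6 mOsm/kg

Calculated osmolality = 2·Na + glucose + urea
= 2·131 + 8 + 40.4
= 262 + 8 + 40.40
= 310.4 mOsm/kg ≈ 310.4 mOsm/kg
Osmolar gap = measured − calculated = 315 − 310.4 = 4.6 mOsm/kg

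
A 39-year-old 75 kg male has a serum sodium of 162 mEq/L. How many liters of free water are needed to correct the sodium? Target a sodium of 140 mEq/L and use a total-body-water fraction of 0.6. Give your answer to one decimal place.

7.1 L

TBW = 0.6 · 75 = 45 L
Free water deficit = TBW · (Na/140 − 1)
= 45 · (162/140 − 1)
= 45 · 0.1571
= 7.07 L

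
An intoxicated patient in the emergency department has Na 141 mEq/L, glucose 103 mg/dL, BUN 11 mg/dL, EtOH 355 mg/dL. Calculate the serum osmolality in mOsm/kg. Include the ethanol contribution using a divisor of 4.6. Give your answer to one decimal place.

368.8 mOsm/kg

Calculated osmolality = 2·Na + glucose/18 + BUN/2.8 + ethanol/4.6
= 2·141 + 103/18 + 11/2.8 + 355/4.6
= 282 + 5.72 + 3.93 + 77.17
= 368.82 mOsm/kg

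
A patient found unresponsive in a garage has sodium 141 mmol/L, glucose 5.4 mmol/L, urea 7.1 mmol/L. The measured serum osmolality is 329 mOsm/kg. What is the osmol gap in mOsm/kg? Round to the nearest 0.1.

Calculated osmolality = 2·Na + glucose + urea
= 2·141 + 5.4 + 7.1
= 282 + 5.40 + 7.10
= 294.5 mOsm/kg ≈ 294.5 mOsm/kg
Osmolar gap = measured − calculated = 329 − 294.5 = 34.5 mOsm/kg

34.5 mOsm/kg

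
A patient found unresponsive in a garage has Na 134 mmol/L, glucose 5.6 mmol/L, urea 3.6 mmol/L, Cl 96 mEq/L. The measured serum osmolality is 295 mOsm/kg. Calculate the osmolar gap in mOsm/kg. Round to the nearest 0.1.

Calculated osmolality = 2·Na + glucose + urea
= 2·134 + 5.6 + 3.6
= 268 + 5.60 + 3.60
= 277.2 mOsm/kg ≈ 277.2 mOsm/kg
Osmolar gap = measured − calculated = 295 − 277.2 = 17.8 mOsm/kg

17.8 mOsm/kg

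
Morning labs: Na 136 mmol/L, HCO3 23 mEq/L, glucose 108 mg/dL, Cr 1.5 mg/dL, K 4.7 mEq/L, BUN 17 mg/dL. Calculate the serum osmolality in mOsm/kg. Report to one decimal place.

Calculated osmolality = 2·Na + glucose/18 + BUN/2.8
= 2·136 + 108/18 + 17/2.8
= 272 + 6 + 6.07
= 284.07 mOsm/kg

284.1 mOsm/kg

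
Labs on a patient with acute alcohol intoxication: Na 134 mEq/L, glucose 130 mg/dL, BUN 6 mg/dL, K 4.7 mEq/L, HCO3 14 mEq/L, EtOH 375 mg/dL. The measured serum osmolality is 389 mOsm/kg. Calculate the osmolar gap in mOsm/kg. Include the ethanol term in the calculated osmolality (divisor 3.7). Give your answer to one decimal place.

10.3 mOsm/kg

Calculated osmolality = 2·Na + glucose/18 + BUN/2.8 + ethanol/3.7
= 2·134 + 130/18 + 6/2.8 + 375/3.7
= 268 + 7.22 + 2.14 + 101.35
= 378.71 mOsm/kg ≈ 378.7 mOsm/kg
Osmolar gap = measured − calculated = 389 − 378.7 = 10.3 mOsm/kg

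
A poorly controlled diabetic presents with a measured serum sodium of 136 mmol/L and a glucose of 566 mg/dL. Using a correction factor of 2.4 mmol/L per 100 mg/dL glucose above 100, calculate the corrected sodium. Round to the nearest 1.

147 mmol/L

Corrected Na = measured Na + 2.4 · (glucose − 100)/100
= 136 + 2.4 · (566 − 100)/100
= 136 + 11.2
= 147.2 mmol/L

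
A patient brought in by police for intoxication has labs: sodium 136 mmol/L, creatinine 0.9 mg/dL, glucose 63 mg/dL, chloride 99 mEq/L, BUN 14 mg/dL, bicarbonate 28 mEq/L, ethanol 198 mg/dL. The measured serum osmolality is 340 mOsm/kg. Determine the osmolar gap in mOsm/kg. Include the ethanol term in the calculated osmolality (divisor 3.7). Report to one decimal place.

6.0 mOsm/kg

Calculated osmolality = 2·Na + glucose/18 + BUN/2.8 + ethanol/3.7
= 2·136 + 63/18 + 14/2.8 + 198/3.7
= 272 + 3.50 + 5 + 53.51
= 334.01 mOsm/kg ≈ 334.0 mOsm/kg
Osmolar gap = measured − calculated = 340 − 334.0 = 6.0 mOsm/kg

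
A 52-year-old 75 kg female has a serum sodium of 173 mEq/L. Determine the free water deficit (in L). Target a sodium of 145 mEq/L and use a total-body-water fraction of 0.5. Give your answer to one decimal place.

TBW = 0.5 · 75 = 37.5 L
Free water deficit = TBW · (Na/145 − 1)
= 37.5 · (173/145 − 1)
= 37.5 · 0.1931
= 7.24 L

7.2 L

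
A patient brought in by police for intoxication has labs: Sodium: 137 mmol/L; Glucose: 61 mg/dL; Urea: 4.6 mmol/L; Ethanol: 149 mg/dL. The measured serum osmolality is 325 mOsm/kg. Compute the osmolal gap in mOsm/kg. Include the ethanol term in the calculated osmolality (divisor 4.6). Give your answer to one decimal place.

10.6 mOsm/kg

Calculated osmolality = 2·Na + glucose/18 + urea + ethanol/4.6
= 2·137 + 61/18 + 4.6 + 149/4.6
= 274 + 3.39 + 4.60 + 32.39
= 314.38 mOsm/kg ≈ 314.4 mOsm/kg
Osmolar gap = measured − calculated = 325 − 314.4 = 10.6 mOsm/kg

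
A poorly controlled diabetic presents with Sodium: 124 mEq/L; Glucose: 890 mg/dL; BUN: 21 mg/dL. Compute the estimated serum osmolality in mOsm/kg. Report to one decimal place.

304.9 mOsm/kg

Calculated osmolality = 2·Na + glucose/18 + BUN/2.8
= 2·124 + 890/18 + 21/2.8
= 248 + 49.44 + 7.50
= 304.94 mOsm/kg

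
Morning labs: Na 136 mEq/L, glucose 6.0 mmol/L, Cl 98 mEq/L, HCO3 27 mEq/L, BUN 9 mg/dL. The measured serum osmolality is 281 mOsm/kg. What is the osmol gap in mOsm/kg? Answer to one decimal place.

Calculated osmolality = 2·Na + glucose + BUN/2.8
= 2·136 + 6 + 9/2.8
= 272 + 6 + 3.21
= 281.21 mOsm/kg ≈ 281.2 mOsm/kg
Osmolar gap = measured − calculated = 281 − 281.2 = -0.2 mOsm/kg

-0.2 mOsm/kg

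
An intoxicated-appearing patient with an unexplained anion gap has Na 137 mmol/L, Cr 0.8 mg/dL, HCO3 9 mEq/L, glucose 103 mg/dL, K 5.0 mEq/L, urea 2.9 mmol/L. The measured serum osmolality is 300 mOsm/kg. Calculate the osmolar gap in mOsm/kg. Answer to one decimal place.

Calculated osmolality = 2·Na + glucose/18 + urea
= 2·137 + 103/18 + 2.9
= 274 + 5.72 + 2.90
= 282.62 mOsm/kg ≈ 282.6 mOsm/kg
Osmolar gap = measured − calculated = 300 − 282.6 = 17.4 mOsm/kg

17.4 mOsm/kg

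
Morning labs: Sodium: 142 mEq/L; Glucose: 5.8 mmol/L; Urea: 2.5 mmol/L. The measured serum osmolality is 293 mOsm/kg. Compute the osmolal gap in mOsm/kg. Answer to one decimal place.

0.7 mOsm/kg

Calculated osmolality = 2·Na + glucose + urea
= 2·142 + 5.8 + 2.5
= 284 + 5.80 + 2.50
= 292.3 mOsm/kg ≈ 292.3 mOsm/kg
Osmolar gap = measured − calculated = 293 − 292.3 = 0.7 mOsm/kg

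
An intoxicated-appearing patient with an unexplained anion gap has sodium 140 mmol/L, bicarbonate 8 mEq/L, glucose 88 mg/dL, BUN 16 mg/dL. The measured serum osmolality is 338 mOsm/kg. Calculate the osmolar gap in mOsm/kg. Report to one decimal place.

Calculated osmolality = 2·Na + glucose/18 + BUN/2.8
= 2·140 + 88/18 + 16/2.8
= 280 + 4.89 + 5.71
= 290.6 mOsm/kg ≈ 290.6 mOsm/kg
Osmolar gap = measured − calculated = 338 − 290.6 = 47.4 mOsm/kg

47.4 mOsm/kg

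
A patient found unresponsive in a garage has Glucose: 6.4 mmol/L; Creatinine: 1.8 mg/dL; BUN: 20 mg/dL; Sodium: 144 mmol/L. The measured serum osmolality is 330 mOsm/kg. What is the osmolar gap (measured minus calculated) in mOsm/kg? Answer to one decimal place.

28.5 mOsm/kg

Calculated osmolality = 2·Na + glucose + BUN/2.8
= 2·144 + 6.4 + 20/2.8
= 288 + 6.40 + 7.14
= 301.54 mOsm/kg ≈ 301.5 mOsm/kg
Osmolar gap = measured − calculated = 330 − 301.5 = 28.5 mOsm/kg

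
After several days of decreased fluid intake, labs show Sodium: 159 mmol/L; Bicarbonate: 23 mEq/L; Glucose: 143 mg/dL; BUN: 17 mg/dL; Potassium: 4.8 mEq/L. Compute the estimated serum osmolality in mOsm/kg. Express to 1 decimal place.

332.0 mOsm/kg

Calculated osmolality = 2·Na + glucose/18 + BUN/2.8
= 2·159 + 143/18 + 17/2.8
= 318 + 7.94 + 6.07
= 332.01 mOsm/kg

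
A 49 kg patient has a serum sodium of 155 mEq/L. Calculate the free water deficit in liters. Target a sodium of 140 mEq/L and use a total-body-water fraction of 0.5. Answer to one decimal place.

TBW = 0.5 · 49 = 24.5 L
Free water deficit = TBW · (Na/140 − 1)
= 24.5 · (155/140 − 1)
= 24.5 · 0.1071
= 2.62 L

2.6 L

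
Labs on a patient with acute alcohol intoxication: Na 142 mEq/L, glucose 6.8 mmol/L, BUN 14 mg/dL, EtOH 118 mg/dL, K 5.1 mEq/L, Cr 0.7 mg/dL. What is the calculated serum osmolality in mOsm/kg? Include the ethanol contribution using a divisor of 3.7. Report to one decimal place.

Calculated osmolality = 2·Na + glucose + BUN/2.8 + ethanol/3.7
= 2·142 + 6.8 + 14/2.8 + 118/3.7
= 284 + 6.80 + 5 + 31.89
= 327.69 mOsm/kg

327.7 mOsm/kg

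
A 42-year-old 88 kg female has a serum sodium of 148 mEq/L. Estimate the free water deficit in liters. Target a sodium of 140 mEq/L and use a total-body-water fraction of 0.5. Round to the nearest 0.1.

2.5 L

TBW = 0.5 · 88 = 44 L
Free water deficit = TBW · (Na/140 − 1)
= 44 · (148/140 − 1)
= 44 · 0.0571
= 2.51 L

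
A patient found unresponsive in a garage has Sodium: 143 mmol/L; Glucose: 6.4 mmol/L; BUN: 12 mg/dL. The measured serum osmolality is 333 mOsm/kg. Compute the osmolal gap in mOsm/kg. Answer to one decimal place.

36.3 mOsm/kg

Calculated osmolality = 2·Na + glucose + BUN/2.8
= 2·143 + 6.4 + 12/2.8
= 286 + 6.40 + 4.29
= 296.69 mOsm/kg ≈ 296.7 mOsm/kg
Osmolar gap = measured − calculated = 333 − 296.7 = 36.3 mOsm/kg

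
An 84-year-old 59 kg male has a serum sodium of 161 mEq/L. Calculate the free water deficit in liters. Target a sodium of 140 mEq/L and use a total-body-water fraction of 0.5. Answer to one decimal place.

4.4 L

TBW = 0.5 · 59 = 29.5 L
Free water deficit = TBW · (Na/140 − 1)
= 29.5 · (161/140 − 1)
= 29.5 · 0.15
= 4.42 L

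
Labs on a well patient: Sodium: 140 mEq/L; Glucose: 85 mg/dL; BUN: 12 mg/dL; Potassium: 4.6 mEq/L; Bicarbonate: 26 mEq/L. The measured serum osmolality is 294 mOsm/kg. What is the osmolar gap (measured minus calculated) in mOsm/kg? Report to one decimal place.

Calculated osmolality = 2·Na + glucose/18 + BUN/2.8
= 2·140 + 85/18 + 12/2.8
= 280 + 4.72 + 4.29
= 289.01 mOsm/kg ≈ 289.0 mOsm/kg
Osmolar gap = measured − calculated = 294 − 289.0 = 5.0 mOsm/kg

5.0 mOsm/kg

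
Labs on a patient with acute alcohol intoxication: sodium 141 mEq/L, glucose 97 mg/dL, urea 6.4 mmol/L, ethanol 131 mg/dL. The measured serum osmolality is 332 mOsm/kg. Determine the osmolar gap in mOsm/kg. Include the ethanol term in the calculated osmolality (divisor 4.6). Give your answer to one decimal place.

9.7 mOsm/kg

Calculated osmolality = 2·Na + glucose/18 + urea + ethanol/4.6
= 2·141 + 97/18 + 6.4 + 131/4.6
= 282 + 5.39 + 6.40 + 28.48
= 322.27 mOsm/kg ≈ 322.3 mOsm/kg
Osmolar gap = measured − calculated = 332 − 322.3 = 9.7 mOsm/kg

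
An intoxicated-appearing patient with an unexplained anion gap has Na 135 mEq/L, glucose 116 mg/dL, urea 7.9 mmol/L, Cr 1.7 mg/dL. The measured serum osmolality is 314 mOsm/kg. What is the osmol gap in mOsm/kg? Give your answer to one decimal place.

29.7 mOsm/kg

Calculated osmolality = 2·Na + glucose/18 + urea
= 2·135 + 116/18 + 7.9
= 270 + 6.44 + 7.90
= 284.34 mOsm/kg ≈ 284.3 mOsm/kg
Osmolar gap = measured − calculated = 314 − 284.3 = 29.7 mOsm/kg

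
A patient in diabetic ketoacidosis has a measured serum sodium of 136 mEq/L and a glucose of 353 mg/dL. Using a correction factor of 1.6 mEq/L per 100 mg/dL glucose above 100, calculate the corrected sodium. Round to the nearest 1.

Corrected Na = measured Na + 1.6 · (glucose − 100)/100
= 136 + 1.6 · (353 − 100)/100
= 136 + 4
= 140 mEq/L

140 mEq/L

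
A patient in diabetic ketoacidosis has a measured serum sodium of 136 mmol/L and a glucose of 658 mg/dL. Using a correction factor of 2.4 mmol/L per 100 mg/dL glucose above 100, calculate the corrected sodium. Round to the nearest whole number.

149 mmol/L

Corrected Na = measured Na + 2.4 · (glucose − 100)/100
= 136 + 2.4 · (658 − 100)/100
= 136 + 13.4
= 149.4 mmol/L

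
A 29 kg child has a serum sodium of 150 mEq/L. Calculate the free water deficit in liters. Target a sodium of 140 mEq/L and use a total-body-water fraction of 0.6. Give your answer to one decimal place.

1.2 L

TBW = 0.6 · 29 = 17.4 L
Free water deficit = TBW · (Na/140 − 1)
= 17.4 · (150/140 − 1)
= 17.4 · 0.0714
= 1.24 L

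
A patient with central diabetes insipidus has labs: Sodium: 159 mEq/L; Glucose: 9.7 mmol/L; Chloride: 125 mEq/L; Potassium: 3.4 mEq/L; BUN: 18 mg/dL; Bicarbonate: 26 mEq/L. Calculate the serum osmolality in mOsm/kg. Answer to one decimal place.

Calculated osmolality = 2·Na + glucose + BUN/2.8
= 2·159 + 9.7 + 18/2.8
= 318 + 9.70 + 6.43
= 334.13 mOsm/kg

334.1 mOsm/kg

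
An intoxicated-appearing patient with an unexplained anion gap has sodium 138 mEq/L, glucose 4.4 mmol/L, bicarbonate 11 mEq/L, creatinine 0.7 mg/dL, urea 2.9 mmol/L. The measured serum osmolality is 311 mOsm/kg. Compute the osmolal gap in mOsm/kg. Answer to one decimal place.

Calculated osmolality = 2·Na + glucose + urea
= 2·138 + 4.4 + 2.9
= 276 + 4.40 + 2.90
= 283.3 mOsm/kg ≈ 283.3 mOsm/kg
Osmolar gap = measured − calculated = 311 − 283.3 = 27.7 mOsm/kg

27.7 mOsm/kg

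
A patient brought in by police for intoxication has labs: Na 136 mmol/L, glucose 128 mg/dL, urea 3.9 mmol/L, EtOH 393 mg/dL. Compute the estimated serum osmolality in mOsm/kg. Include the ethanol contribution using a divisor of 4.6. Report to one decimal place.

368.4 mOsm/kg

Calculated osmolality = 2·Na + glucose/18 + urea + ethanol/4.6
= 2·136 + 128/18 + 3.9 + 393/4.6
= 272 + 7.11 + 3.90 + 85.43
= 368.44 mOsm/kg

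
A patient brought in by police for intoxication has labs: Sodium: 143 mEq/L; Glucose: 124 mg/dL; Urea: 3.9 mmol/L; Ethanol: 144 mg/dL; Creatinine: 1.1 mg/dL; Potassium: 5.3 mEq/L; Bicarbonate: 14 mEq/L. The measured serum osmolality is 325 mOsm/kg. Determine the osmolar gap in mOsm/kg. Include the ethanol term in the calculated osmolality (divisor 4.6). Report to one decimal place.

-3.1 mOsm/kg

Calculated osmolality = 2·Na + glucose/18 + urea + ethanol/4.6
= 2·143 + 124/18 + 3.9 + 144/4.6
= 286 + 6.89 + 3.90 + 31.30
= 328.09 mOsm/kg ≈ 328.1 mOsm/kg
Osmolar gap = measured − calculated = 325 − 328.1 = -3.1 mOsm/kg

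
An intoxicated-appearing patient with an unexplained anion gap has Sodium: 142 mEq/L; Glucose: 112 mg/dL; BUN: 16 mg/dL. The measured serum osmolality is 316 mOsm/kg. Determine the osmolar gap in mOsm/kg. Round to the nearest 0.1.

20.1 mOsm/kg

Calculated osmolality = 2·Na + glucose/18 + BUN/2.8
= 2·142 + 112/18 + 16/2.8
= 284 + 6.22 + 5.71
= 295.93 mOsm/kg ≈ 295.9 mOsm/kg
Osmolar gap = measured − calculated = 316 − 295.9 = 20.1 mOsm/kg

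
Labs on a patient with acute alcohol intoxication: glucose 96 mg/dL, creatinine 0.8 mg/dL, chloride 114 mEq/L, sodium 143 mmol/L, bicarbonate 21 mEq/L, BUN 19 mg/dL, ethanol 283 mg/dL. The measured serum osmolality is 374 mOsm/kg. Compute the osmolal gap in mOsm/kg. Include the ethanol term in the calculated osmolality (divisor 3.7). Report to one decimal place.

-0.6 mOsm/kg

Calculated osmolality = 2·Na + glucose/18 + BUN/2.8 + ethanol/3.7
= 2·143 + 96/18 + 19/2.8 + 283/3.7
= 286 + 5.33 + 6.79 + 76.49
= 374.61 mOsm/kg ≈ 374.6 mOsm/kg
Osmolar gap = measured − calculated = 374 − 374.6 = -0.6 mOsm/kg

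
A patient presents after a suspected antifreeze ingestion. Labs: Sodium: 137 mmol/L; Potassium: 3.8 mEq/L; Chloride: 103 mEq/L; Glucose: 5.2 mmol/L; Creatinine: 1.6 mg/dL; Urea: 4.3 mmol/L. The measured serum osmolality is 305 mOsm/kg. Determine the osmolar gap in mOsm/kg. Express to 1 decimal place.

21.5 mOsm/kg

Calculated osmolality = 2·Na + glucose + urea
= 2·137 + 5.2 + 4.3
= 274 + 5.20 + 4.30
= 283.5 mOsm/kg ≈ 283.5 mOsm/kg
Osmolar gap = measured − calculated = 305 − 283.5 = 21.5 mOsm/kg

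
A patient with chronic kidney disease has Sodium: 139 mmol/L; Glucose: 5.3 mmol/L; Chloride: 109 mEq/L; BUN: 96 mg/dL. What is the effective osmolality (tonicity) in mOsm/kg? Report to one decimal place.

283.3 mOsm/kg

Effective osmolality excludes urea (freely permeant across cell membranes):
2·Na + glucose
= 2·139 + 5.3
= 278 + 5.3
= 283.3 mOsm/kg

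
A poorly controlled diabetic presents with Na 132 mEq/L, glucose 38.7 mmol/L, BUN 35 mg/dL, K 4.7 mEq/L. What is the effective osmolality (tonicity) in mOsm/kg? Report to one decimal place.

302.7 mOsm/kg

Effective osmolality excludes urea (freely permeant across cell membranes):
2·Na + glucose
= 2·132 + 38.7
= 264 + 38.7
= 302.7 mOsm/kg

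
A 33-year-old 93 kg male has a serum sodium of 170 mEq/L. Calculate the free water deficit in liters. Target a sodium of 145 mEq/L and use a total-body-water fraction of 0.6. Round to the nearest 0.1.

TBW = 0.6 · 93 = 55.8 L
Free water deficit = TBW · (Na/145 − 1)
= 55.8 · (170/145 − 1)
= 55.8 · 0.1724
= 9.62 L

9.6 L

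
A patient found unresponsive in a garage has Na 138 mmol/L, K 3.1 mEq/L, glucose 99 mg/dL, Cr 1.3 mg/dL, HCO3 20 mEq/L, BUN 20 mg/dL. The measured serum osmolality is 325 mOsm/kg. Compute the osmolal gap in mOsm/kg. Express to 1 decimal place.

Calculated osmolality = 2·Na + glucose/18 + BUN/2.8
= 2·138 + 99/18 + 20/2.8
= 276 + 5.50 + 7.14
= 288.64 mOsm/kg ≈ 288.6 mOsm/kg
Osmolar gap = measured − calculated = 325 − 288.6 = 36.4 mOsm/kg

36.4 mOsm/kg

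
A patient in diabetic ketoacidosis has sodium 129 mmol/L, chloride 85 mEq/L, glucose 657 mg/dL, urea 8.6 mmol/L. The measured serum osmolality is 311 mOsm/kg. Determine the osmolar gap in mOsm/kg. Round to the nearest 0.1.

Calculated osmolality = 2·Na + glucose/18 + urea
= 2·129 + 657/18 + 8.6
= 258 + 36.50 + 8.60
= 303.1 mOsm/kg ≈ 303.1 mOsm/kg
Osmolar gap = measured − calculated = 311 − 303.1 = 7.9 mOsm/kg

7.9 mOsm/kg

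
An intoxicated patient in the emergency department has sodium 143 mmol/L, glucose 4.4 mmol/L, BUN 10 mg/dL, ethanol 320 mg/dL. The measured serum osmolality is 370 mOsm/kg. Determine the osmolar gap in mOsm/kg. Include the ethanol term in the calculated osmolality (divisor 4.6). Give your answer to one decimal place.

6.5 mOsm/kg

Calculated osmolality = 2·Na + glucose + BUN/2.8 + ethanol/4.6
= 2·143 + 4.4 + 10/2.8 + 320/4.6
= 286 + 4.40 + 3.57 + 69.57
= 363.54 mOsm/kg ≈ 363.5 mOsm/kg
Osmolar gap = measured − calculated = 370 − 363.5 = 6.5 mOsm/kg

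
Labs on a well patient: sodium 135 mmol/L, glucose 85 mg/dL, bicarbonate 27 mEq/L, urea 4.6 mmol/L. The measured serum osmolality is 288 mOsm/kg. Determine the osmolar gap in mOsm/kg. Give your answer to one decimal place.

Calculated osmolality = 2·Na + glucose/18 + urea
= 2·135 + 85/18 + 4.6
= 270 + 4.72 + 4.60
= 279.32 mOsm/kg ≈ 279.3 mOsm/kg
Osmolar gap = measured − calculated = 288 − 279.3 = 8.7 mOsm/kg

8.7 mOsm/kg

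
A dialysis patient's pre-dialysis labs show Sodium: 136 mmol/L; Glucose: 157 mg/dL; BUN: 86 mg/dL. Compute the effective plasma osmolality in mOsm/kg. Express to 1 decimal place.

280.7 mOsm/kg

Effective osmolality excludes urea (freely permeant across cell membranes):
2·Na + glucose/18
= 2·136 + 157/18
= 272 + 8.72
= 280.72 mOsm/kg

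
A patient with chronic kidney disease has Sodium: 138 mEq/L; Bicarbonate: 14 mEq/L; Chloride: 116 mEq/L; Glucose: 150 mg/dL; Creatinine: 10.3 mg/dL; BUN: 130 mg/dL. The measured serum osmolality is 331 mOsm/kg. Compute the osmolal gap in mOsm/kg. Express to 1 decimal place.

Calculated osmolality = 2·Na + glucose/18 + BUN/2.8
= 2·138 + 150/18 + 130/2.8
= 276 + 8.33 + 46.43
= 330.76 mOsm/kg ≈ 330.8 mOsm/kg
Osmolar gap = measured − calculated = 331 − 330.8 = 0.2 mOsm/kg

0.2 mOsm/kg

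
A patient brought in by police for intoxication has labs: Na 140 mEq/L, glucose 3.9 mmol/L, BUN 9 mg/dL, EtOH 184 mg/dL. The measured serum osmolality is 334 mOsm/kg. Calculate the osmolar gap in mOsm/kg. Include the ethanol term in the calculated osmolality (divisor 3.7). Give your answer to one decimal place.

Calculated osmolality = 2·Na + glucose + BUN/2.8 + ethanol/3.7
= 2·140 + 3.9 + 9/2.8 + 184/3.7
= 280 + 3.90 + 3.21 + 49.73
= 336.84 mOsm/kg ≈ 336.8 mOsm/kg
Osmolar gap = measured − calculated = 334 − 336.8 = -2.8 mOsm/kg

-2.8 mOsm/kg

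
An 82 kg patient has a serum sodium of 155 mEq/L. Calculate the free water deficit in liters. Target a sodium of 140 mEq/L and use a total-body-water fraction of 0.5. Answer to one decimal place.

4.4 L

TBW = 0.5 · 82 = 41 L
Free water deficit = TBW · (Na/140 − 1)
= 41 · (155/140 − 1)
= 41 · 0.1071
= 4.39 L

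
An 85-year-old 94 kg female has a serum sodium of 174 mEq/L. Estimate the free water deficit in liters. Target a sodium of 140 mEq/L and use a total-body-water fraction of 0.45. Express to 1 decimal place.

TBW = 0.45 · 94 = 42.3 L
Free water deficit = TBW · (Na/140 − 1)
= 42.3 · (174/140 − 1)
= 42.3 · 0.2429
= 10.27 L

10.3 L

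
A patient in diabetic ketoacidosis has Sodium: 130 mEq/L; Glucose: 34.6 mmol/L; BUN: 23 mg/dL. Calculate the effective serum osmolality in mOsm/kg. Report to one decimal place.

Effective osmolality excludes urea (freely permeant across cell membranes):
2·Na + glucose
= 2·130 + 34.6
= 260 + 34.6
= 294.6 mOsm/kg

294.6 mOsm/kg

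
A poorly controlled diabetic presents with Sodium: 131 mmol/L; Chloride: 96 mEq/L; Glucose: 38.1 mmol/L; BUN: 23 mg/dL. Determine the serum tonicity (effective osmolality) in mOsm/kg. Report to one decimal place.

Effective osmolality excludes urea (freely permeant across cell membranes):
2·Na + glucose
= 2·131 + 38.1
= 262 + 38.1
= 300.1 mOsm/kg

300.1 mOsm/kg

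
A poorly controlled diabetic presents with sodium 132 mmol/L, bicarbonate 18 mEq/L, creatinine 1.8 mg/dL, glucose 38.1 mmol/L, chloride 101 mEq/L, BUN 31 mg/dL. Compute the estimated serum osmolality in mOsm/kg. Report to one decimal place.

313.2 mOsm/kg

Calculated osmolality = 2·Na + glucose + BUN/2.8
= 2·132 + 38.1 + 31/2.8
= 264 + 38.10 + 11.07
= 313.17 mOsm/kg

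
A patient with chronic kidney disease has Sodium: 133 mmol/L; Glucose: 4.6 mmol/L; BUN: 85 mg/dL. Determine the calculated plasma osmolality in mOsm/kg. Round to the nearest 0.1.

Calculated osmolality = 2·Na + glucose + BUN/2.8
= 2·133 + 4.6 + 85/2.8
= 266 + 4.60 + 30.36
= 300.96 mOsm/kg

301.0 mOsm/kg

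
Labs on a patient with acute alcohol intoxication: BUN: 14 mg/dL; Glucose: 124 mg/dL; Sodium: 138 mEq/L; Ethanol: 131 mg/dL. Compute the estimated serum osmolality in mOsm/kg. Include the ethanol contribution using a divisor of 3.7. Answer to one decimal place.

323.3 mOsm/kg

Calculated osmolality = 2·Na + glucose/18 + BUN/2.8 + ethanol/3.7
= 2·138 + 124/18 + 14/2.8 + 131/3.7
= 276 + 6.89 + 5 + 35.41
= 323.3 mOsm/kg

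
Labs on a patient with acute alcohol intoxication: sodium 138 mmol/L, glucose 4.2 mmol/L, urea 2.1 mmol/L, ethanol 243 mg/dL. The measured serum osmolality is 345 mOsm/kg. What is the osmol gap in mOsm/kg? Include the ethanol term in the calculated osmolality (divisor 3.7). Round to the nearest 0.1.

Calculated osmolality = 2·Na + glucose + urea + ethanol/3.7
= 2·138 + 4.2 + 2.1 + 243/3.7
= 276 + 4.20 + 2.10 + 65.68
= 347.98 mOsm/kg ≈ 348.0 mOsm/kg
Osmolar gap = measured − calculated = 345 − 348.0 = -3.0 mOsm/kg

-3.0 mOsm/kg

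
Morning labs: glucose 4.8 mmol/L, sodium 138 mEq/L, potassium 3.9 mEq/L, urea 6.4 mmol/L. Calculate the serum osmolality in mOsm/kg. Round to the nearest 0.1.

287.2 mOsm/kg

Calculated osmolality = 2·Na + glucose + urea
= 2·138 + 4.8 + 6.4
= 276 + 4.80 + 6.40
= 287.2 mOsm/kg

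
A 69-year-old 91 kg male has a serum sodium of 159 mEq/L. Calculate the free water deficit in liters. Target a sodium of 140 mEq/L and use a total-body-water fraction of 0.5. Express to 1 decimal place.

6.2 L

TBW = 0.5 · 91 = 45.5 L
Free water deficit = TBW · (Na/140 − 1)
= 45.5 · (159/140 − 1)
= 45.5 · 0.1357
= 6.17 L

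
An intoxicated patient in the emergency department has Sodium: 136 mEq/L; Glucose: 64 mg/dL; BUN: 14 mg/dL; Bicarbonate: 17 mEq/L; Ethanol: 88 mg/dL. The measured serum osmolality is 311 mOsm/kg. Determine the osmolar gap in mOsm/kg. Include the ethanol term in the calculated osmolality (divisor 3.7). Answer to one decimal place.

Calculated osmolality = 2·Na + glucose/18 + BUN/2.8 + ethanol/3.7
= 2·136 + 64/18 + 14/2.8 + 88/3.7
= 272 + 3.56 + 5 + 23.78
= 304.34 mOsm/kg ≈ 304.3 mOsm/kg
Osmolar gap = measured − calculated = 311 − 304.3 = 6.7 mOsm/kg

6.7 mOsm/kg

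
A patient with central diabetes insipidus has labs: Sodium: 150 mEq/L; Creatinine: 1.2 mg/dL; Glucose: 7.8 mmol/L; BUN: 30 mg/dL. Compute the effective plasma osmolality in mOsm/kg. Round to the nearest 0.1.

Effective osmolality excludes urea (freely permeant across cell membranes):
2·Na + glucose
= 2·150 + 7.8
= 300 + 7.8
= 307.8 mOsm/kg

307.8 mOsm/kg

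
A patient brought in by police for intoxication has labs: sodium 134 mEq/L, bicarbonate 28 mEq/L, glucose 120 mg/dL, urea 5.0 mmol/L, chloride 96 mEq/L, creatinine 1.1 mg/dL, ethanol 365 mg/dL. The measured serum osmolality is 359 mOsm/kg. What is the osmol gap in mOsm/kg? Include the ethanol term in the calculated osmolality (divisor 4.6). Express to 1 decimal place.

0.0 mOsm/kg

Calculated osmolality = 2·Na + glucose/18 + urea + ethanol/4.6
= 2·134 + 120/18 + 5 + 365/4.6
= 268 + 6.67 + 5 + 79.35
= 359.02 mOsm/kg ≈ 359.0 mOsm/kg
Osmolar gap = measured − calculated = 359 − 359.0 = 0.0 mOsm/kg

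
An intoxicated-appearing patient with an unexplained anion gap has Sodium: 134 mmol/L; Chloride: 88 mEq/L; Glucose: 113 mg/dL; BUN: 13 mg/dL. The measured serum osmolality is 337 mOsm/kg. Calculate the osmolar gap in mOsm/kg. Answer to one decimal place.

Calculated osmolality = 2·Na + glucose/18 + BUN/2.8
= 2·134 + 113/18 + 13/2.8
= 268 + 6.28 + 4.64
= 278.92 mOsm/kg ≈ 278.9 mOsm/kg
Osmolar gap = measured − calculated = 337 − 278.9 = 58.1 mOsm/kg

58.1 mOsm/kg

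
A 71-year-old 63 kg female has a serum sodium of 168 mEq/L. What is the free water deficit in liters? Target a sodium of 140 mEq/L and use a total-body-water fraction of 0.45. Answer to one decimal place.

5.7 L

TBW = 0.45 · 63 = 28.35 L
Free water deficit = TBW · (Na/140 − 1)
= 28.35 · (168/140 − 1)
= 28.35 · 0.2
= 5.67 L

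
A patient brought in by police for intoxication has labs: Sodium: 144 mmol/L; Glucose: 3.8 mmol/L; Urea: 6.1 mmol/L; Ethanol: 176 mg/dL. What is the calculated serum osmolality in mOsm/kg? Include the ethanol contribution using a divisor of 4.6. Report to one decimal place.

336.2 mOsm/kg

Calculated osmolality = 2·Na + glucose + urea + ethanol/4.6
= 2·144 + 3.8 + 6.1 + 176/4.6
= 288 + 3.80 + 6.10 + 38.26
= 336.16 mOsm/kg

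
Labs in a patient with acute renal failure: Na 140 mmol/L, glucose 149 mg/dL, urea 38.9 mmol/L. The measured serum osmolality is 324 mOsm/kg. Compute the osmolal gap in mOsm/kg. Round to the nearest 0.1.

Calculated osmolality = 2·Na + glucose/18 + urea
= 2·140 + 149/18 + 38.9
= 280 + 8.28 + 38.90
= 327.18 mOsm/kg ≈ 327.2 mOsm/kg
Osmolar gap = measured − calculated = 324 − 327.2 = -3.2 mOsm/kg

-3.2 mOsm/kg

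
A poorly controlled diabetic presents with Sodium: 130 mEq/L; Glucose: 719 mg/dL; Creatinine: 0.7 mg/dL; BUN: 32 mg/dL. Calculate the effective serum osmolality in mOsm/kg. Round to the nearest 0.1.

299.9 mOsm/kg

Effective osmolality excludes urea (freely permeant across cell membranes):
2·Na + glucose/18
= 2·130 + 719/18
= 260 + 39.94
= 299.94 mOsm/kg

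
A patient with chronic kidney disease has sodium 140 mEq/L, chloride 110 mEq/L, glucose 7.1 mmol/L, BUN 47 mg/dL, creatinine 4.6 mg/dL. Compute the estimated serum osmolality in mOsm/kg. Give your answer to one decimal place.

Calculated osmolality = 2·Na + glucose + BUN/2.8
= 2·140 + 7.1 + 47/2.8
= 280 + 7.10 + 16.79
= 303.89 mOsm/kg

303.9 mOsm/kg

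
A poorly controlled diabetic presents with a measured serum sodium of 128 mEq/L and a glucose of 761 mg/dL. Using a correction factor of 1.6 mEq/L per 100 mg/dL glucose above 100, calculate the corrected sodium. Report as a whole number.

139 mEq/L

Corrected Na = measured Na + 1.6 · (glucose − 100)/100
= 128 + 1.6 · (761 − 100)/100
= 128 + 10.6
= 138.6 mEq/L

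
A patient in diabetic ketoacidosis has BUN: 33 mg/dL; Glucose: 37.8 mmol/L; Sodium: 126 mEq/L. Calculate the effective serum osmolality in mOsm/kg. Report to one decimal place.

289.8 mOsm/kg

Effective osmolality excludes urea (freely permeant across cell membranes):
2·Na + glucose
= 2·126 + 37.8
= 252 + 37.8
= 289.8 mOsm/kg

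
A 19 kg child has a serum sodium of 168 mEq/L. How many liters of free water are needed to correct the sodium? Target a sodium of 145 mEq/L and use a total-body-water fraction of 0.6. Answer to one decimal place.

1.8 L

TBW = 0.6 · 19 = 11.4 L
Free water deficit = TBW · (Na/145 − 1)
= 11.4 · (168/145 − 1)
= 11.4 · 0.1586
= 1.81 L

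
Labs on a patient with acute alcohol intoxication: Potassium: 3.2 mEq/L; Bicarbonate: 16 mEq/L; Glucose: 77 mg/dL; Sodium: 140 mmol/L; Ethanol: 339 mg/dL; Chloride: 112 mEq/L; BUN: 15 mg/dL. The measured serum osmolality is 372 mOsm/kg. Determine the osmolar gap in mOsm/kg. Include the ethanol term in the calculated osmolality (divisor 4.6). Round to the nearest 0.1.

8.7 mOsm/kg

Calculated osmolality = 2·Na + glucose/18 + BUN/2.8 + ethanol/4.6
= 2·140 + 77/18 + 15/2.8 + 339/4.6
= 280 + 4.28 + 5.36 + 73.70
= 363.34 mOsm/kg ≈ 363.3 mOsm/kg
Osmolar gap = measured − calculated = 372 − 363.3 = 8.7 mOsm/kg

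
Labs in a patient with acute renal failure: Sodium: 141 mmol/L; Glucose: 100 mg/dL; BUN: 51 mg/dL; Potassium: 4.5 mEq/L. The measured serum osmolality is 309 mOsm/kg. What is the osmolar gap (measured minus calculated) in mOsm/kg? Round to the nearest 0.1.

Calculated osmolality = 2·Na + glucose/18 + BUN/2.8
= 2·141 + 100/18 + 51/2.8
= 282 + 5.56 + 18.21
= 305.77 mOsm/kg ≈ 305.8 mOsm/kg
Osmolar gap = measured − calculated = 309 − 305.8 = 3.2 mOsm/kg

3.2 mOsm/kg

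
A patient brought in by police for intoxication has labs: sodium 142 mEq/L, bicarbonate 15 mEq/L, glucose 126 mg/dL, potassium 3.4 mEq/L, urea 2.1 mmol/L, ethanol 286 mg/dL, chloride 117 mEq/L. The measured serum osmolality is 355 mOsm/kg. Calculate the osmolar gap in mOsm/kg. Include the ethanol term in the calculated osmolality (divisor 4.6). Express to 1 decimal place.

-0.3 mOsm/kg

Calculated osmolality = 2·Na + glucose/18 + urea + ethanol/4.6
= 2·142 + 126/18 + 2.1 + 286/4.6
= 284 + 7 + 2.10 + 62.17
= 355.27 mOsm/kg ≈ 355.3 mOsm/kg
Osmolar gap = measured − calculated = 355 − 355.3 = -0.3 mOsm/kg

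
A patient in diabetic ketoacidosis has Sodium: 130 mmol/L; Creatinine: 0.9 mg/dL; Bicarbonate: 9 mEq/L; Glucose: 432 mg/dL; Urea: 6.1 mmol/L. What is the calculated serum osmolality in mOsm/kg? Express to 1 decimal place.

Calculated osmolality = 2·Na + glucose/18 + urea
= 2·130 + 432/18 + 6.1
= 260 + 24 + 6.10
= 290.1 mOsm/kg

290.1 mOsm/kg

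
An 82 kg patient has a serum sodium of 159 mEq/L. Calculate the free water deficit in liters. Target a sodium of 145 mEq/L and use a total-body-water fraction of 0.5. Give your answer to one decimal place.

TBW = 0.5 · 82 = 41 L
Free water deficit = TBW · (Na/145 − 1)
= 41 · (159/145 − 1)
= 41 · 0.0966
= 3.96 L

4.0 L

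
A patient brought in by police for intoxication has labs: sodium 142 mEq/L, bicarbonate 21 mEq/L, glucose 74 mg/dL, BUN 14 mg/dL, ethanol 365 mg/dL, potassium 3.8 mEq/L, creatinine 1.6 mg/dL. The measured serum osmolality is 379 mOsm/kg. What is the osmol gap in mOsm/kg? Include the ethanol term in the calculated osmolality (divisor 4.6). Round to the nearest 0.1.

Calculated osmolality = 2·Na + glucose/18 + BUN/2.8 + ethanol/4.6
= 2·142 + 74/18 + 14/2.8 + 365/4.6
= 284 + 4.11 + 5 + 79.35
= 372.46 mOsm/kg ≈ 372.5 mOsm/kg
Osmolar gap = measured − calculated = 379 − 372.5 = 6.5 mOsm/kg

6.5 mOsm/kg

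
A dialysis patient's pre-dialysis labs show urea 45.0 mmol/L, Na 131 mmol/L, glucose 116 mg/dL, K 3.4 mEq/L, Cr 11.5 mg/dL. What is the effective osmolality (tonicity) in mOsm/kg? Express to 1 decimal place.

Effective osmolality excludes urea (freely permeant across cell membranes):
2·Na + glucose/18
= 2·131 + 116/18
= 262 + 6.44
= 268.44 mOsm/kg

268.4 mOsm/kg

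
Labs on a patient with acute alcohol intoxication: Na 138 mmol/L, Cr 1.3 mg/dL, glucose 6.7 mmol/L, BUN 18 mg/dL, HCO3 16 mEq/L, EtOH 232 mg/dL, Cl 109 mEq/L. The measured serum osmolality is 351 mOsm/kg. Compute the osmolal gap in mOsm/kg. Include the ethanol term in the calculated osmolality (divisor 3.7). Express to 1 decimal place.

Calculated osmolality = 2·Na + glucose + BUN/2.8 + ethanol/3.7
= 2·138 + 6.7 + 18/2.8 + 232/3.7
= 276 + 6.70 + 6.43 + 62.70
= 351.83 mOsm/kg ≈ 351.8 mOsm/kg
Osmolar gap = measured − calculated = 351 − 351.8 = -0.8 mOsm/kg

-0.8 mOsm/kg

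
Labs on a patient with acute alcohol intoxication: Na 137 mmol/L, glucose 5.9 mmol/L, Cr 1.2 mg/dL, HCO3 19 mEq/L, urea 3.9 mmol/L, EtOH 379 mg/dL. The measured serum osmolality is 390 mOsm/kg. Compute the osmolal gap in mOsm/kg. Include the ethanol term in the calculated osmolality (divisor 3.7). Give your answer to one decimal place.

3.8 mOsm/kg

Calculated osmolality = 2·Na + glucose + urea + ethanol/3.7
= 2·137 + 5.9 + 3.9 + 379/3.7
= 274 + 5.90 + 3.90 + 102.43
= 386.23 mOsm/kg ≈ 386.2 mOsm/kg
Osmolar gap = measured − calculated = 390 − 386.2 = 3.8 mOsm/kg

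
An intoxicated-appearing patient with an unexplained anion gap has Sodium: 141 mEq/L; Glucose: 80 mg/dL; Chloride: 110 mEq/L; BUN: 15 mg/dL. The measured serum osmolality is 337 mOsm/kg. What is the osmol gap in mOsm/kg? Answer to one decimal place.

Calculated osmolality = 2·Na + glucose/18 + BUN/2.8
= 2·141 + 80/18 + 15/2.8
= 282 + 4.44 + 5.36
= 291.8 mOsm/kg ≈ 291.8 mOsm/kg
Osmolar gap = measured − calculated = 337 − 291.8 = 45.2 mOsm/kg

45.2 mOsm/kg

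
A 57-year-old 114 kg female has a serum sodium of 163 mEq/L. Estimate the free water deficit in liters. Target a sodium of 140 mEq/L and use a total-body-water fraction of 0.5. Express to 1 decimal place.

TBW = 0.5 · 114 = 57 L
Free water deficit = TBW · (Na/140 − 1)
= 57 · (163/140 − 1)
= 57 · 0.1643
= 9.37 L

9.4 L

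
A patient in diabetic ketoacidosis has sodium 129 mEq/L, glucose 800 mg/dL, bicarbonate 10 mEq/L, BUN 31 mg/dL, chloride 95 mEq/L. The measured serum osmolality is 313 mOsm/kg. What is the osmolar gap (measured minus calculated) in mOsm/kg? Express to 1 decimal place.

Calculated osmolality = 2·Na + glucose/18 + BUN/2.8
= 2·129 + 800/18 + 31/2.8
= 258 + 44.44 + 11.07
= 313.51 mOsm/kg ≈ 313.5 mOsm/kg
Osmolar gap = measured − calculated = 313 − 313.5 = -0.5 mOsm/kg

-0.5 mOsm/kg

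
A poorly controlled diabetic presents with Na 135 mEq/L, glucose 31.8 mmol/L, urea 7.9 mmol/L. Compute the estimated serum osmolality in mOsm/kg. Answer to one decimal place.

309.7 mOsm/kg

Calculated osmolality = 2·Na + glucose + urea
= 2·135 + 31.8 + 7.9
= 270 + 31.80 + 7.90
= 309.7 mOsm/kg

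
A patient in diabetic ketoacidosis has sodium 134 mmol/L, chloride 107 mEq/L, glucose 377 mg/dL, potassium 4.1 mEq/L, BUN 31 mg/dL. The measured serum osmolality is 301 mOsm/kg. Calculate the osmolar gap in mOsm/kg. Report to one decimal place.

Calculated osmolality = 2·Na + glucose/18 + BUN/2.8
= 2·134 + 377/18 + 31/2.8
= 268 + 20.94 + 11.07
= 300.01 mOsm/kg ≈ 300.0 mOsm/kg
Osmolar gap = measured − calculated = 301 − 300.0 = 1.0 mOsm/kg

1.0 mOsm/kg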